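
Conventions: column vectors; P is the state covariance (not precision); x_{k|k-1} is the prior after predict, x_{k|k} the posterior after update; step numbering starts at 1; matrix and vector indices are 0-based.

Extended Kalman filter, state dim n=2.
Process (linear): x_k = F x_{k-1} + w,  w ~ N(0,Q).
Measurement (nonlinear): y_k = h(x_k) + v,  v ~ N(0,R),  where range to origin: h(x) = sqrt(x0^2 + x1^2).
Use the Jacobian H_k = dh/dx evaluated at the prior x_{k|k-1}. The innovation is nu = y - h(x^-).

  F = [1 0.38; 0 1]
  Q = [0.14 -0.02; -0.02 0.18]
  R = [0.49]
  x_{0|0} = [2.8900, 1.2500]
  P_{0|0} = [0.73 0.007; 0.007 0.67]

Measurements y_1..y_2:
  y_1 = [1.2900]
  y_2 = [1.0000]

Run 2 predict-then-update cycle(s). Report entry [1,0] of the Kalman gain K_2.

K[1,0] = 0.3151

step 1: x^-=[3.3650, 1.2500]  P^-=[0.9721 0.2416; 0.2416 0.8500]  H_jac=[0.9374 0.3482]  S=[1.6050]  K=[0.6202; 0.3255]  nu=[-2.2997]  x^+=[1.9388, 0.5014]  P^+=[0.3548 -0.0824; -0.0824 0.6799]
step 2: x^-=[2.1294, 0.5014]  P^-=[0.5303 0.1560; 0.1560 0.8599]  H_jac=[0.9734 0.2292]  S=[1.1072]  K=[0.4985; 0.3151]  nu=[-1.1876]  x^+=[1.5373, 0.1272]  P^+=[0.2552 -0.0180; -0.0180 0.7500]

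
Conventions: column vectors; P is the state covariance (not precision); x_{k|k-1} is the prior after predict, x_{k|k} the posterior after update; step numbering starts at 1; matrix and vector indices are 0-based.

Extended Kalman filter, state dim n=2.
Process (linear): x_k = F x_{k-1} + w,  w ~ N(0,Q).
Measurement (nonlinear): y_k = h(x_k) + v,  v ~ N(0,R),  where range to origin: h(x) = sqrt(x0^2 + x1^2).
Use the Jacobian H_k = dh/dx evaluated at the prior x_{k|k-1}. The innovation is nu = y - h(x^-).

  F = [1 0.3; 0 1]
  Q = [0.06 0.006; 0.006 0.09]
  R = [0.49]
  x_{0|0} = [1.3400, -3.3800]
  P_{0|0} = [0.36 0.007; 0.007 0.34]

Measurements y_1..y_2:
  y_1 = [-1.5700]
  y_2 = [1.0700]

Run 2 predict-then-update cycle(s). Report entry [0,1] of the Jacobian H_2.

H_jac[0,1] = -0.9386

step 1: x^-=[0.3260, -3.3800]  P^-=[0.4548 0.1150; 0.1150 0.4300]  H_jac=[0.0960 -0.9954]  S=[0.8982]  K=[-0.0788; -0.4642]  nu=[-4.9657]  x^+=[0.7174, -1.0749]  P^+=[0.4492 0.0821; 0.0821 0.2364]
step 2: x^-=[0.3950, -1.0749]  P^-=[0.5798 0.1591; 0.1591 0.3264]  H_jac=[0.3449 -0.9386]  S=[0.7436]  K=[0.0681; -0.3383]  nu=[-0.0752]  x^+=[0.3898, -1.0495]  P^+=[0.5763 0.1762; 0.1762 0.2413]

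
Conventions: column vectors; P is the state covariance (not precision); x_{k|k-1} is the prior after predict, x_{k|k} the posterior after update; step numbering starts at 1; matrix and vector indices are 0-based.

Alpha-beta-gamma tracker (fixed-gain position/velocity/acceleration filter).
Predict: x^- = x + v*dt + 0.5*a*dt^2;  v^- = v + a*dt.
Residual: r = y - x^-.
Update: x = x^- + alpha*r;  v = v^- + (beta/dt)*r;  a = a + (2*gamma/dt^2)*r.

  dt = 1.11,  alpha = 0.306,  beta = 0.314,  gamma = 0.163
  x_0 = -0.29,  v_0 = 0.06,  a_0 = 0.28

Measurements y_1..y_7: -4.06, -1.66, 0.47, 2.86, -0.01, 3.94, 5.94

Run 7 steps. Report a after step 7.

step 1: x_pred=-0.0509  r=-4.0091  x^+=-1.2777  v^+=-0.7633  a^+=-0.7808
step 2: x_pred=-2.6059  r=0.9459  x^+=-2.3165  v^+=-1.3624  a^+=-0.5305
step 3: x_pred=-4.1555  r=4.6255  x^+=-2.7401  v^+=-0.6427  a^+=0.6934
step 4: x_pred=-3.0263  r=5.8863  x^+=-1.2251  v^+=1.7921  a^+=2.2508
step 5: x_pred=2.1507  r=-2.1607  x^+=1.4895  v^+=3.6793  a^+=1.6791
step 6: x_pred=6.6080  r=-2.6680  x^+=5.7916  v^+=4.7884  a^+=0.9732
step 7: x_pred=11.7063  r=-5.7663  x^+=9.9418  v^+=4.2375  a^+=-0.5525

a_post = -0.5525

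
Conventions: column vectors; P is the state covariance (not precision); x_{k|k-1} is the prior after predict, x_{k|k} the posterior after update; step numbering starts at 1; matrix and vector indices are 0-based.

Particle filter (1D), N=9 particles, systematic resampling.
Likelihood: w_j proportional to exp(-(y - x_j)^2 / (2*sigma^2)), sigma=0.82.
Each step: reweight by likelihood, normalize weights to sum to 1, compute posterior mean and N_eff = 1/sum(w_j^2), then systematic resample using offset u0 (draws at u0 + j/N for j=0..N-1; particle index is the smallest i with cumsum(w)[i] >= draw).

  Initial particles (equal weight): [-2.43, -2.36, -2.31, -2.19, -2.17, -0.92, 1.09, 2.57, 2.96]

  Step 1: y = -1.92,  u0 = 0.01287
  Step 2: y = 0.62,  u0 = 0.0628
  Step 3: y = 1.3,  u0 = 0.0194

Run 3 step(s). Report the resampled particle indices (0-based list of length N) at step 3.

resampled_idx = [0, 2, 3, 4, 5, 6, 6, 7, 8]

step 1: w=[0.1661, 0.1745, 0.1800, 0.1909, 0.1924, 0.0958, 0.0002, 0.0000, 0.0000]  mean=-2.1548  Neff=5.7771  idx=[0, 0, 1, 2, 2, 3, 3, 4, 4]
step 2: w=[0.0536, 0.0536, 0.0734, 0.0914, 0.0914, 0.1525, 0.1525, 0.1658, 0.1658]  mean=-2.2435  Neff=7.7317  idx=[1, 2, 4, 5, 5, 6, 7, 8, 8]
step 3: w=[0.0366, 0.0537, 0.0704, 0.1327, 0.1327, 0.1327, 0.1471, 0.1471, 0.1471]  mean=-2.2075  Neff=7.8802  idx=[0, 2, 3, 4, 5, 6, 6, 7, 8]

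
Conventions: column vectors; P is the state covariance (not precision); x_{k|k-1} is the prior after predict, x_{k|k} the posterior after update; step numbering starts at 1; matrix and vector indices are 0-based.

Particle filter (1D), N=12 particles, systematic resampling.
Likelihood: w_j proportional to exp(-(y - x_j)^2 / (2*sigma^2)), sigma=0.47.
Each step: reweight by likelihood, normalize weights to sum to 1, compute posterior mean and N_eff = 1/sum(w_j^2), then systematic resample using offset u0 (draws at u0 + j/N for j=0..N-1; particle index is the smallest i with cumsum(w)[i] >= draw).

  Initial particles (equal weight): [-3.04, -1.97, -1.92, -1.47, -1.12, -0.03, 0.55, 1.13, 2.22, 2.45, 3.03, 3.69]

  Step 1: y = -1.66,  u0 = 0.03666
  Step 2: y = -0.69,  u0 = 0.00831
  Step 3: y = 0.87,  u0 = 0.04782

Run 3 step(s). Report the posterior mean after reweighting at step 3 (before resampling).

step 1: w=[0.0043, 0.2581, 0.2753, 0.2957, 0.1658, 0.0008, 0.0000, 0.0000, 0.0000, 0.0000, 0.0000, 0.0000]  mean=-1.6705  Neff=3.8858  idx=[1, 1, 1, 2, 2, 2, 2, 3, 3, 3, 4, 4]
step 2: w=[0.0108, 0.0108, 0.0108, 0.0143, 0.0143, 0.0143, 0.0143, 0.1108, 0.1108, 0.1108, 0.2890, 0.2890]  mean=-1.3096  Neff=4.8765  idx=[0, 7, 7, 8, 9, 10, 10, 10, 10, 11, 11, 11]
step 3: w=[0.0000, 0.0045, 0.0045, 0.0045, 0.0045, 0.1403, 0.1403, 0.1403, 0.1403, 0.1403, 0.1403, 0.1403]  mean=-1.1264  Neff=7.2573  idx=[5, 5, 6, 6, 7, 8, 8, 9, 9, 10, 11, 11]

post_mean = -1.1264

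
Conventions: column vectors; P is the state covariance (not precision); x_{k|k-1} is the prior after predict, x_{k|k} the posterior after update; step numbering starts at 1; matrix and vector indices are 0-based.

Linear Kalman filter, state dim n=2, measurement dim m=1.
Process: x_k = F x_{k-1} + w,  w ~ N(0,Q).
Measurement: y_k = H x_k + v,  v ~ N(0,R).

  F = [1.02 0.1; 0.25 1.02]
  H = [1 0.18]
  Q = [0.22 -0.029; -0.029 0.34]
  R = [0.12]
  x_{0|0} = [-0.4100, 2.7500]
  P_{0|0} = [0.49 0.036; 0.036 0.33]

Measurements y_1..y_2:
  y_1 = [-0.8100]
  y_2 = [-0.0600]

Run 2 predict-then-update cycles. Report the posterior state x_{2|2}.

step 1: x^-=[-0.1432, 2.7025]  P^-=[0.7404 0.1680; 0.1680 0.7323]  S=[0.9446]  K=[0.8158; 0.3174]  nu=[-1.1533]  x^+=[-1.0841, 2.3365]  P^+=[0.1117 -0.0766; -0.0766 0.6372]
step 2: x^-=[-0.8721, 2.1122]  P^-=[0.3269 -0.0171; -0.0171 0.9708]  S=[0.4722]  K=[0.6858; 0.3337]  nu=[0.4319]  x^+=[-0.5759, 2.2564]  P^+=[0.1048 -0.1252; -0.1252 0.9182]

x_post = [-0.5759, 2.2564]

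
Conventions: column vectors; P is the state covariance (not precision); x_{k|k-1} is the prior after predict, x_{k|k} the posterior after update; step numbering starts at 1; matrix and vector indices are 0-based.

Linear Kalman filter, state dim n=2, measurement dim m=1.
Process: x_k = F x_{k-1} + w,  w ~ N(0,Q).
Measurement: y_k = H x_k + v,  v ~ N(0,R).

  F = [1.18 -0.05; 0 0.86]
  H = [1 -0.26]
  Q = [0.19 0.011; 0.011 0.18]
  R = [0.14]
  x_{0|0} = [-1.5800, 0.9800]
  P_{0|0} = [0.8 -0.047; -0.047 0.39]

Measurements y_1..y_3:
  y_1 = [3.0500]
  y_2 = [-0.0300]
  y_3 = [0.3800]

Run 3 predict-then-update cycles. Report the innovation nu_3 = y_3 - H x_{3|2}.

innov = [-0.5889]

step 1: x^-=[-1.9134, 0.8428]  P^-=[1.3104 -0.0535; -0.0535 0.4684]  S=[1.5099]  K=[0.8771; -0.1161]  nu=[5.1825]  x^+=[2.6322, 0.2412]  P^+=[0.1489 0.1003; 0.1003 0.4481]
step 2: x^-=[3.0939, 0.2075]  P^-=[0.3866 0.0935; 0.0935 0.5114]  S=[0.5125]  K=[0.7068; -0.0771]  nu=[-3.0700]  x^+=[0.9240, 0.4440]  P^+=[0.1305 0.1214; 0.1214 0.5084]
step 3: x^-=[1.0682, 0.3819]  P^-=[0.3587 0.1123; 0.1123 0.5560]  S=[0.4779]  K=[0.6895; -0.0675]  nu=[-0.5889]  x^+=[0.6621, 0.4216]  P^+=[0.1315 0.1345; 0.1345 0.5538]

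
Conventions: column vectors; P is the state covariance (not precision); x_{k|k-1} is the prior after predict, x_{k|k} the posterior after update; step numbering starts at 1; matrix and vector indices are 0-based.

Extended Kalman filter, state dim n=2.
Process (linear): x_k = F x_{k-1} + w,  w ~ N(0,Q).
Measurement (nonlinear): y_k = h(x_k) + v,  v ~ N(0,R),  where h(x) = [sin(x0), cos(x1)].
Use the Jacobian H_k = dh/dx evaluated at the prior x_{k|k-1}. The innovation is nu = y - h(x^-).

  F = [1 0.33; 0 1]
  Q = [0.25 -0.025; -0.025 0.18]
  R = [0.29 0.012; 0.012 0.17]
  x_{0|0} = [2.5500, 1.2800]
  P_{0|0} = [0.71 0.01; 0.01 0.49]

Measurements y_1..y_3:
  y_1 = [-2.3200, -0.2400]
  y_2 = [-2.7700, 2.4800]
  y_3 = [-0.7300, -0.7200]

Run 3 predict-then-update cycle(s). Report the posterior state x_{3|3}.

x_post = [3.8815, -0.2633]

step 1: x^-=[2.9724, 1.2800]  P^-=[1.0200 0.1467; 0.1467 0.6700]  H_jac=[-0.9857 0.0000; 0.0000 -0.9580]  S=[1.2810 0.1505; 0.1505 0.7849]  K=[-0.7814 -0.0292; -0.0172 -0.8145]  nu=[-2.4884, -0.5267]  x^+=[4.9322, 1.7517]  P^+=[0.2302 0.0150; 0.0150 0.1447]
step 2: x^-=[5.5103, 1.7517]  P^-=[0.5059 0.0377; 0.0377 0.3247]  H_jac=[0.7159 0.0000; 0.0000 -0.9837]  S=[0.5493 -0.0146; -0.0146 0.4842]  K=[0.6578 -0.0569; 0.0317 -0.6587]  nu=[-2.0718, 2.6599]  x^+=[3.9961, -0.0662]  P^+=[0.2655 0.0018; 0.0018 0.1135]
step 3: x^-=[3.9743, -0.0662]  P^-=[0.5291 0.0142; 0.0142 0.2935]  H_jac=[-0.6729 0.0000; 0.0000 0.0661]  S=[0.5295 0.0114; 0.0114 0.1713]  K=[-0.6734 0.0502; -0.0206 0.1146]  nu=[0.0098, -1.7178]  x^+=[3.8815, -0.2633]  P^+=[0.2893 0.0068; 0.0068 0.2910]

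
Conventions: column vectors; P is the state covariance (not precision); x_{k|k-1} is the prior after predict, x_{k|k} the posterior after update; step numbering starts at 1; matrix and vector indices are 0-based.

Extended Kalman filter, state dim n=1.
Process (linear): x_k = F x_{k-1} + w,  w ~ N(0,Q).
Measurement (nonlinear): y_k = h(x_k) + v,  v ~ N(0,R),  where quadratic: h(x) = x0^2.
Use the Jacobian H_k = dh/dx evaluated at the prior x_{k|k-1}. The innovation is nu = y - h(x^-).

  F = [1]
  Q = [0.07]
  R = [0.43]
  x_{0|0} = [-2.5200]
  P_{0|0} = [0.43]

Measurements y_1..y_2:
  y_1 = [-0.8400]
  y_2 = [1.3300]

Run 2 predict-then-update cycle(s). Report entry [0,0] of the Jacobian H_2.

step 1: x^-=[-2.5200]  P^-=[0.5000]  H_jac=[-5.0400]  S=[13.1308]  K=[-0.1919]  nu=[-7.1904]  x^+=[-1.1401]  P^+=[0.0164]
step 2: x^-=[-1.1401]  P^-=[0.0864]  H_jac=[-2.2801]  S=[0.8790]  K=[-0.2240]  nu=[0.0303]  x^+=[-1.1468]  P^+=[0.0423]

H_jac[0,0] = -2.2801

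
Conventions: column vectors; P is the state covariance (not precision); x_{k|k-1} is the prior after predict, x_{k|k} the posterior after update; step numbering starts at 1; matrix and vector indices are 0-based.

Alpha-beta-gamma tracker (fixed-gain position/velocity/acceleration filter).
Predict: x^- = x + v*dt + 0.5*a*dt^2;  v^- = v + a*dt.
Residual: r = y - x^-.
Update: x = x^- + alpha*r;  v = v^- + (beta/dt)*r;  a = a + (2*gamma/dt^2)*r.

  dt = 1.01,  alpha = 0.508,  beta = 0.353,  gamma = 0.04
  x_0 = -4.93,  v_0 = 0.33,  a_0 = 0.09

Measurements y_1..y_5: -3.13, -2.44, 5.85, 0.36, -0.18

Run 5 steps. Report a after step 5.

a_post = -0.2158

step 1: x_pred=-4.5508  r=1.4208  x^+=-3.8290  v^+=0.9175  a^+=0.2014
step 2: x_pred=-2.7996  r=0.3596  x^+=-2.6169  v^+=1.2466  a^+=0.2296
step 3: x_pred=-1.2407  r=7.0907  x^+=2.3614  v^+=3.9568  a^+=0.7857
step 4: x_pred=6.7585  r=-6.3985  x^+=3.5080  v^+=2.5141  a^+=0.2839
step 5: x_pred=6.1921  r=-6.3721  x^+=2.9551  v^+=0.5738  a^+=-0.2158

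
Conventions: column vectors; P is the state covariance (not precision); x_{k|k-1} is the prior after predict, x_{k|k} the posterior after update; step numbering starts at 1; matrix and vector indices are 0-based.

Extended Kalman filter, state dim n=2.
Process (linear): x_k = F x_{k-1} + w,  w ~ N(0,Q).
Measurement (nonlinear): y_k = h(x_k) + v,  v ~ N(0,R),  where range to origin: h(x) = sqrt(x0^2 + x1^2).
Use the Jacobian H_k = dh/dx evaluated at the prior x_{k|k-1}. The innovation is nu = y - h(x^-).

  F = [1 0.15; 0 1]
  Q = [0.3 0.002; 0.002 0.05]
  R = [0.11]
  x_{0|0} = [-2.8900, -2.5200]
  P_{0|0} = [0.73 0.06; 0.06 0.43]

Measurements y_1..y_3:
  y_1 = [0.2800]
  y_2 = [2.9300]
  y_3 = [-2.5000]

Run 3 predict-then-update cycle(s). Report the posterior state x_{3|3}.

step 1: x^-=[-3.2680, -2.5200]  P^-=[1.0577 0.1265; 0.1265 0.4800]  H_jac=[-0.7919 -0.6106]  S=[1.0746]  K=[-0.8513; -0.3660]  nu=[-3.8468]  x^+=[0.0068, -1.1122]  P^+=[0.2789 -0.2083; -0.2083 0.3361]
step 2: x^-=[-0.1600, -1.1122]  P^-=[0.5239 -0.1559; -0.1559 0.3861]  H_jac=[-0.1424 -0.9898]  S=[0.4549]  K=[0.1752; -0.7912]  nu=[1.8064]  x^+=[0.1564, -2.5414]  P^+=[0.5100 -0.0929; -0.0929 0.1013]
step 3: x^-=[-0.2249, -2.5414]  P^-=[0.7844 -0.0757; -0.0757 0.1513]  H_jac=[-0.0881 -0.9961]  S=[0.2529]  K=[0.0247; -0.5695]  nu=[-5.0513]  x^+=[-0.3494, 0.3352]  P^+=[0.7843 -0.0721; -0.0721 0.0693]

x_post = [-0.3494, 0.3352]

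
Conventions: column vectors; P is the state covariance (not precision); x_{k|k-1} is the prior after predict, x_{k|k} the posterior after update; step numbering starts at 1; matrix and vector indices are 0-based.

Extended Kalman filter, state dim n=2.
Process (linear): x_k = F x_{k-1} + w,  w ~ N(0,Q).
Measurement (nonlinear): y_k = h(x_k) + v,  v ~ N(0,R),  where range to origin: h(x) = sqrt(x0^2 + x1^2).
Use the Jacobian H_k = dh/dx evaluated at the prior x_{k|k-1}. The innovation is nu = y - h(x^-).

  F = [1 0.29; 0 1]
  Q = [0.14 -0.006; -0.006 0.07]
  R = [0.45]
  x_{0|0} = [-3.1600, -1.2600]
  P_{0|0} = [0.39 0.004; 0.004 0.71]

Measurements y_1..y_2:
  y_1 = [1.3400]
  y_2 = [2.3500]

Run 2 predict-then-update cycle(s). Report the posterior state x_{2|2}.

step 1: x^-=[-3.5254, -1.2600]  P^-=[0.5920 0.2039; 0.2039 0.7800]  H_jac=[-0.9417 -0.3366]  S=[1.1926]  K=[-0.5250; -0.3811]  nu=[-2.4038]  x^+=[-2.2634, -0.3438]  P^+=[0.2633 -0.0347; -0.0347 0.6068]
step 2: x^-=[-2.3631, -0.3438]  P^-=[0.4342 0.1352; 0.1352 0.6768]  H_jac=[-0.9896 -0.1440]  S=[0.9278]  K=[-0.4841; -0.2493]  nu=[-0.0380]  x^+=[-2.3447, -0.3344]  P^+=[0.2168 0.0233; 0.0233 0.6191]

x_post = [-2.3447, -0.3344]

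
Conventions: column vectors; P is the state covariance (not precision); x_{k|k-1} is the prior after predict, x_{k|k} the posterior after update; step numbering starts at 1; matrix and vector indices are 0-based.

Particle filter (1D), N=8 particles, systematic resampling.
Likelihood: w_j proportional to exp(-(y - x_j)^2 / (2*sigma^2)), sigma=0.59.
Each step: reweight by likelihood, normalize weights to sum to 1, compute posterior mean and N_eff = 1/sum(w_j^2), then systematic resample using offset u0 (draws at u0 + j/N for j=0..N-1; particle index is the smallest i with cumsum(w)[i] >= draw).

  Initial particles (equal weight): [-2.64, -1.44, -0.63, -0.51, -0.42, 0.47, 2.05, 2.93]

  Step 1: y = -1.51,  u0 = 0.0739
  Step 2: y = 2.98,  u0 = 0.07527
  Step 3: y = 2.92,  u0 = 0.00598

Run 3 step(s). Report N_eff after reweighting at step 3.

step 1: w=[0.0839, 0.5214, 0.1726, 0.1249, 0.0953, 0.0019, 0.0000, 0.0000]  mean=-1.1839  Neff=2.9994  idx=[0, 1, 1, 1, 1, 2, 3, 4]
step 2: w=[0.0000, 0.0000, 0.0000, 0.0000, 0.0000, 0.0788, 0.2680, 0.6531]  mean=-0.4607  Neff=1.9817  idx=[5, 6, 6, 7, 7, 7, 7, 7]
step 3: w=[0.0210, 0.0699, 0.0699, 0.1678, 0.1678, 0.1678, 0.1678, 0.1678]  mean=-0.4370  Neff=6.6205  idx=[0, 2, 3, 4, 5, 5, 6, 7]

N_eff = 6.6205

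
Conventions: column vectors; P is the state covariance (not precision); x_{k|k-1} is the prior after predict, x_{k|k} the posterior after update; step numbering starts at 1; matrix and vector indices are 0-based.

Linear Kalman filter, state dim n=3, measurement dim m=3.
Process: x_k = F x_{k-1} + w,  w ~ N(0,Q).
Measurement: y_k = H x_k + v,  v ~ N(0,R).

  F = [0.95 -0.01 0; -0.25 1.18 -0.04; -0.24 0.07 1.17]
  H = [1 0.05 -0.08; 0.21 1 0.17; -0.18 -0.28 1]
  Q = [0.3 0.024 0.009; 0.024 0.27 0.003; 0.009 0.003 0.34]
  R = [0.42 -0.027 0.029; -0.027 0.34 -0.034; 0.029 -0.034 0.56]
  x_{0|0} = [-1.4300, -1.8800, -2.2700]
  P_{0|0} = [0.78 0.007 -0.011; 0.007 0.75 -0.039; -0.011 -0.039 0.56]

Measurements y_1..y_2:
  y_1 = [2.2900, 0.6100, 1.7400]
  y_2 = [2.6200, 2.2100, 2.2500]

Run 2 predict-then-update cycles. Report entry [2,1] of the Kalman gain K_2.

K[2,1] = 0.1806

step 1: x^-=[-1.3397, -1.7701, -2.4443]  P^-=[1.0039 -0.1618 -0.1807; -0.1618 1.3633 0.0328; -0.1807 0.0328 1.1547]  S=[1.4471 0.0427 -0.3973; 0.0427 1.7112 -0.2199; -0.3973 -0.2199 1.8845]  K=[0.6921 -0.0095 -0.0229; -0.1180 0.7696 -0.1048; -0.0164 0.1949 0.6444]  nu=[3.5227, 3.0770, 3.4475]  x^+=[0.9899, -0.1792, 0.3195]  P^+=[0.2976 -0.0898 0.0360; -0.0898 0.2911 -0.0229; 0.0360 -0.0229 0.3538]
step 2: x^-=[0.9422, -0.4717, 0.1237]  P^-=[0.5704 -0.1524 -0.0250; -0.1524 0.7504 0.0136; -0.0250 0.0136 0.8220]  S=[0.9861 -0.0396 -0.1302; -0.0396 1.0782 -0.0811; -0.1302 -0.0811 1.4453]  K=[0.5710 -0.0138 -0.0081; -0.1029 0.6580 -0.0894; -0.0076 0.1806 0.5786]  nu=[1.7113, 2.4628, 2.1638]  x^+=[1.8680, 0.7793, 1.8075]  P^+=[0.2467 -0.0776 0.0352; -0.0776 0.2492 -0.0196; 0.0352 -0.0196 0.3185]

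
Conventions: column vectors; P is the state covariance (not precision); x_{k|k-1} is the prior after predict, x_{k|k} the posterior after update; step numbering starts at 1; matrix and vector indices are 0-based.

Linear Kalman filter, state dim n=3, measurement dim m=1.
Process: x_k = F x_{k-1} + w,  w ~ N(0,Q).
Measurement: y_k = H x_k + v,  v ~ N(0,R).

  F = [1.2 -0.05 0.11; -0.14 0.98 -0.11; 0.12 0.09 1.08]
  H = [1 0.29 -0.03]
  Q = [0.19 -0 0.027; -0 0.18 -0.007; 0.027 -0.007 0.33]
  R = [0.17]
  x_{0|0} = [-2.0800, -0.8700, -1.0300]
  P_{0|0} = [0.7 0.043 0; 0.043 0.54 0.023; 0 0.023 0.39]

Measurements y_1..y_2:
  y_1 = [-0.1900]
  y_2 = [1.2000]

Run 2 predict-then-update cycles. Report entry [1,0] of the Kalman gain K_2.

K[1,0] = -0.0665

step 1: x^-=[-2.5658, -0.4481, -1.4403]  P^-=[1.1987 -0.0953 0.1751; -0.0953 0.7003 0.0112; 0.1751 0.0112 0.8048]  S=[1.3623]  K=[0.8557; 0.0789; 0.1132]  nu=[2.4625]  x^+=[-0.4585, -0.2539, -1.1616]  P^+=[0.2011 -0.1873 0.0431; -0.1873 0.6918 -0.0010; 0.0431 -0.0010 0.7873]
step 2: x^-=[-0.6653, -0.0568, -1.3324]  P^-=[0.5247 -0.3052 0.1838; -0.3052 0.9108 -0.0707; 0.1838 -0.0707 1.2638]  S=[0.5856]  K=[0.7354; -0.0665; 0.2141]  nu=[1.8418]  x^+=[0.6892, -0.1793, -0.9380]  P^+=[0.2080 -0.2766 0.0916; -0.2766 0.9082 -0.0623; 0.0916 -0.0623 1.2369]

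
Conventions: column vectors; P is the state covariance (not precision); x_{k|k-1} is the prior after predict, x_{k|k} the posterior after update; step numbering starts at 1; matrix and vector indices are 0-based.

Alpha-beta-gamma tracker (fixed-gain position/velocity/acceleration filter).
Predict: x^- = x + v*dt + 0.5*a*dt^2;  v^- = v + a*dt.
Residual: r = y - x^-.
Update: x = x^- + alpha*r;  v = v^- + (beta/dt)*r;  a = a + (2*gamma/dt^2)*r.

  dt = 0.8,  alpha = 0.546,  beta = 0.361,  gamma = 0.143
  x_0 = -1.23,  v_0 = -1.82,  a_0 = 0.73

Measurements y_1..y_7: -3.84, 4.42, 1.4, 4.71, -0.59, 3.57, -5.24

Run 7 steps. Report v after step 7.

v_post = -7.9556

step 1: x_pred=-2.4524  r=-1.3876  x^+=-3.2100  v^+=-1.8622  a^+=0.1099
step 2: x_pred=-4.6646  r=9.0846  x^+=0.2956  v^+=2.3252  a^+=4.1696
step 3: x_pred=3.4900  r=-2.0900  x^+=2.3489  v^+=4.7177  a^+=3.2356
step 4: x_pred=7.1585  r=-2.4485  x^+=5.8216  v^+=6.2014  a^+=2.1415
step 5: x_pred=11.4680  r=-12.0580  x^+=4.8843  v^+=2.4734  a^+=-3.2469
step 6: x_pred=5.8240  r=-2.2540  x^+=4.5933  v^+=-1.1413  a^+=-4.2542
step 7: x_pred=2.3189  r=-7.5589  x^+=-1.8082  v^+=-7.9556  a^+=-7.6321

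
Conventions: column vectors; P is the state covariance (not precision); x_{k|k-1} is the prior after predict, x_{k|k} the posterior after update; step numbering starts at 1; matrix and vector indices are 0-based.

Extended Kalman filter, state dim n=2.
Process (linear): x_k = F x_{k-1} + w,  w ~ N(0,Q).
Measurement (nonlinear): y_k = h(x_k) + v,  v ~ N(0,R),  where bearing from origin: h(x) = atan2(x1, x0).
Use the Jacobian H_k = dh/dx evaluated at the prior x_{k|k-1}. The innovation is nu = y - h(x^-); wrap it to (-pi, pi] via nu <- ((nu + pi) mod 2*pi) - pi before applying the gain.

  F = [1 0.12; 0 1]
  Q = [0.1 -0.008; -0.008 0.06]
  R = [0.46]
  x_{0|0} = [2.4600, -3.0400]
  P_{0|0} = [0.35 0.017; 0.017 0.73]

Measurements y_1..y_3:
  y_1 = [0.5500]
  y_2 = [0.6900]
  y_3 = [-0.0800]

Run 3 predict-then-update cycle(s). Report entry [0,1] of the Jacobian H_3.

step 1: x^-=[2.0952, -3.0400]  P^-=[0.4646 0.0966; 0.0966 0.7900]  H_jac=[0.2230 0.1537]  S=[0.5084]  K=[0.2330; 0.2812]  nu=[1.5173]  x^+=[2.4487, -2.6133]  P^+=[0.4370 0.0633; 0.0633 0.7498]
step 2: x^-=[2.1352, -2.6133]  P^-=[0.5630 0.1453; 0.1453 0.8098]  H_jac=[0.2295 0.1875]  S=[0.5306]  K=[0.2948; 0.3490]  nu=[1.5758]  x^+=[2.5997, -2.0634]  P^+=[0.5169 0.0907; 0.0907 0.7452]
step 3: x^-=[2.3521, -2.0634]  P^-=[0.6494 0.1721; 0.1721 0.8052]  H_jac=[0.2108 0.2403]  S=[0.5528]  K=[0.3224; 0.4156]  nu=[0.6401]  x^+=[2.5585, -1.7974]  P^+=[0.5919 0.0980; 0.0980 0.7097]

H_jac[0,1] = 0.2403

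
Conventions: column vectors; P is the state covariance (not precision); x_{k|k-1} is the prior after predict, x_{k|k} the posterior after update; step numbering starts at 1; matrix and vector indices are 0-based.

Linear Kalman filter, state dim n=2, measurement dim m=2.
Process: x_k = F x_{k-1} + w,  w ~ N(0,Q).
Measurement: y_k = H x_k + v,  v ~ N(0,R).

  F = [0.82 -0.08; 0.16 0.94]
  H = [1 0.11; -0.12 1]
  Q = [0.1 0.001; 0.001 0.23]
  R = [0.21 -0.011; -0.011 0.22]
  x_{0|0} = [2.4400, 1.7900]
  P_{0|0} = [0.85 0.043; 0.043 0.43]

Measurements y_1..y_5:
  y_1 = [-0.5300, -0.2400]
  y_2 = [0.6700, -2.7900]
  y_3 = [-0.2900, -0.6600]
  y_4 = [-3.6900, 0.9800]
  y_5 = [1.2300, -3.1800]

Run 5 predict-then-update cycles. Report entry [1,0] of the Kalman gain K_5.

K[1,0] = 0.0905

step 1: x^-=[1.8576, 2.0730]  P^-=[0.6687 0.1128; 0.1128 0.6446]  S=[0.9113 0.0910; 0.0910 0.8472]  K=[0.7516 -0.0423; 0.1286 0.7311]  nu=[-2.6156, -2.0901]  x^+=[-0.0199, 0.2085]  P^+=[0.1581 0.0014; 0.0014 0.1596]
step 2: x^-=[-0.0330, 0.1928]  P^-=[0.2072 0.0108; 0.0108 0.3755]  S=[0.4241 0.0161; 0.0161 0.5959]  K=[0.4927 -0.0369; 0.0991 0.6253]  nu=[0.6818, -2.9868]  x^+=[0.4131, -1.6072]  P^+=[0.1040 -0.0011; -0.0011 0.1363]
step 3: x^-=[0.4673, -1.4447]  P^-=[0.1709 0.0036; 0.0036 0.3528]  S=[0.3860 0.0108; 0.0108 0.5744]  K=[0.4449 -0.0379; 0.0927 0.6117]  nu=[-0.5984, 0.8407]  x^+=[0.1693, -0.9858]  P^+=[0.0941 -0.0019; -0.0019 0.1333]
step 4: x^-=[0.2177, -0.8996]  P^-=[0.1644 0.0018; 0.0018 0.3496]  S=[0.3790 0.0096; 0.0096 0.5716]  K=[0.4352 -0.0386; 0.0910 0.6098]  nu=[-3.8087, 1.9057]  x^+=[-1.5133, -0.0839]  P^+=[0.0921 -0.0022; -0.0022 0.1329]
step 5: x^-=[-1.2342, -0.3210]  P^-=[0.1630 0.0014; 0.0014 0.3491]  S=[0.3776 0.0092; 0.0092 0.5711]  K=[0.4332 -0.0388; 0.0905 0.6095]  nu=[2.4995, -3.0071]  x^+=[-0.0348, -1.9276]  P^+=[0.0916 -0.0023; -0.0023 0.1328]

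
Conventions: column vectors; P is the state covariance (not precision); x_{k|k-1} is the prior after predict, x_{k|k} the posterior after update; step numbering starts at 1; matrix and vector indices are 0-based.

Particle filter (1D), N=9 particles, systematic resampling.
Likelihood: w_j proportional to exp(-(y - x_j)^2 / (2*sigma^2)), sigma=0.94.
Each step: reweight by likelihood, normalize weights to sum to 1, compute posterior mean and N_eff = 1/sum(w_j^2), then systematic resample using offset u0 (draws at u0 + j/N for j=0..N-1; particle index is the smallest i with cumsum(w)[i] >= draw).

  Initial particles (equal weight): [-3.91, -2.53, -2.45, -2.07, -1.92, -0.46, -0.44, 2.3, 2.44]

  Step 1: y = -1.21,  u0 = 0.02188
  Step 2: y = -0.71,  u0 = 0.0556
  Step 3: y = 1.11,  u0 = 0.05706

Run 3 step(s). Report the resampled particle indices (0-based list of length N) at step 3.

resampled_idx = [4, 4, 5, 5, 6, 7, 7, 8, 8]

step 1: w=[0.0044, 0.1019, 0.1144, 0.1797, 0.2053, 0.1986, 0.1953, 0.0003, 0.0001]  mean=-1.4978  Neff=5.6976  idx=[1, 2, 3, 3, 4, 4, 5, 5, 6]
step 2: w=[0.0320, 0.0376, 0.0732, 0.0732, 0.0910, 0.0910, 0.2011, 0.2011, 0.1999]  mean=-1.0982  Neff=6.6416  idx=[1, 3, 4, 5, 6, 7, 7, 8, 8]
step 3: w=[0.0006, 0.0026, 0.0044, 0.0044, 0.1948, 0.1948, 0.1948, 0.2018, 0.2018]  mean=-0.4700  Neff=5.1183  idx=[4, 4, 5, 5, 6, 7, 7, 8, 8]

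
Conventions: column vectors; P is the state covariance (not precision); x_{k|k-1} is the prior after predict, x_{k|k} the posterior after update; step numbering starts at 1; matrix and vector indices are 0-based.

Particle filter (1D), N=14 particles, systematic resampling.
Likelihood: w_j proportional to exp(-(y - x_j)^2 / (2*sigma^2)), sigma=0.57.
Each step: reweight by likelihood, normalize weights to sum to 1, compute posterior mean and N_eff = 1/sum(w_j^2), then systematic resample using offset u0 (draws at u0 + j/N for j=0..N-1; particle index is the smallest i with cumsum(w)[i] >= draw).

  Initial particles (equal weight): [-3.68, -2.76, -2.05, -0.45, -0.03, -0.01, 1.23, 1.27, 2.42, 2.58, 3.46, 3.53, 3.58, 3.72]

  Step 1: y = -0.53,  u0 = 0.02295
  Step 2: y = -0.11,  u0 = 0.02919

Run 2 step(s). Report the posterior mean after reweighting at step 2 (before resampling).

step 1: w=[0.0000, 0.0002, 0.0120, 0.4170, 0.2866, 0.2777, 0.0036, 0.0029, 0.0000, 0.0000, 0.0000, 0.0000, 0.0000, 0.0000]  mean=-0.2162  Neff=3.0002  idx=[3, 3, 3, 3, 3, 3, 4, 4, 4, 4, 5, 5, 5, 5]
step 2: w=[0.0648, 0.0648, 0.0648, 0.0648, 0.0648, 0.0648, 0.0766, 0.0766, 0.0766, 0.0766, 0.0762, 0.0762, 0.0762, 0.0762]  mean=-0.1871  Neff=13.9094  idx=[0, 1, 2, 3, 4, 5, 6, 7, 8, 9, 10, 11, 12, 13]

post_mean = -0.1871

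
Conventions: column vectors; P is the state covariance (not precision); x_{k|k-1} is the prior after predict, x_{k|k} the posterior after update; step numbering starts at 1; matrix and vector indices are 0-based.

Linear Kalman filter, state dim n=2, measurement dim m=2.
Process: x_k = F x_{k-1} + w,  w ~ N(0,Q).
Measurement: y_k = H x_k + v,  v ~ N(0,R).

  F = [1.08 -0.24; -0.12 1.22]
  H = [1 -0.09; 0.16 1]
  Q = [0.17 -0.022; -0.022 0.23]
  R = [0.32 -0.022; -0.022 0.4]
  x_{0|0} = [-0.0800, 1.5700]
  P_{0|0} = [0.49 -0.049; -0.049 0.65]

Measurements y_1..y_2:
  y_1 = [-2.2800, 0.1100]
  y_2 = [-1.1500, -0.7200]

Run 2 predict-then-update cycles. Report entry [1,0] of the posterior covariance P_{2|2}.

P_post[1,0] = -0.0435

step 1: x^-=[-0.4632, 1.9250]  P^-=[0.8044 -0.3418; -0.3418 1.2189]  S=[1.1958 -0.3399; -0.3399 1.5301]  K=[0.7032 0.0169; -0.1722 0.7226]  nu=[-1.6435, -1.7409]  x^+=[-1.6485, 0.9500]  P^+=[0.2207 -0.0440; -0.0440 0.2999]
step 2: x^-=[-2.0083, 1.3568]  P^-=[0.4675 -0.1977; -0.1977 0.6924]  S=[0.8287 -0.2043; -0.2043 1.0411]  K=[0.5848 -0.0032; -0.1652 0.6023]  nu=[0.9805, -1.7555]  x^+=[-1.4293, 0.1376]  P^+=[0.1833 -0.0435; -0.0435 0.2515]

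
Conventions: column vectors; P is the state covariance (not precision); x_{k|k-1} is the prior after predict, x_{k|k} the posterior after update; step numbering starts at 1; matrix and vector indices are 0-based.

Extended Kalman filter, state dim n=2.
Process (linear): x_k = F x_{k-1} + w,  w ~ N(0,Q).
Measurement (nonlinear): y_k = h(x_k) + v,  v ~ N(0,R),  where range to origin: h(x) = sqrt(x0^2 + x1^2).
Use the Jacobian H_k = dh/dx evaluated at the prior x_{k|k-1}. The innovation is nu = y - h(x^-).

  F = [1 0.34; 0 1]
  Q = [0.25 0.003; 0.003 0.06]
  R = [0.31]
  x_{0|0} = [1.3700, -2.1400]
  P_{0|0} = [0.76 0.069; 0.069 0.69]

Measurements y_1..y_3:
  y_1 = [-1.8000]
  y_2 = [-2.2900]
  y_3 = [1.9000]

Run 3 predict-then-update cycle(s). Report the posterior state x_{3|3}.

step 1: x^-=[0.6424, -2.1400]  P^-=[1.1367 0.3066; 0.3066 0.7500]  H_jac=[0.2875 -0.9578]  S=[0.9231]  K=[0.0359; -0.6827]  nu=[-4.0343]  x^+=[0.4975, 0.6141]  P^+=[1.1355 0.3292; 0.3292 0.3198]
step 2: x^-=[0.7063, 0.6141]  P^-=[1.6463 0.4410; 0.4410 0.3798]  H_jac=[0.7546 0.6562]  S=[1.8477]  K=[0.8290; 0.3150]  nu=[-3.2260]  x^+=[-1.9679, -0.4019]  P^+=[0.3766 -0.0415; -0.0415 0.1965]
step 3: x^-=[-2.1046, -0.4019]  P^-=[0.6211 0.0283; 0.0283 0.2565]  H_jac=[-0.9822 -0.1876]  S=[0.9287]  K=[-0.6626; -0.0818]  nu=[-0.2426]  x^+=[-1.9438, -0.3821]  P^+=[0.2133 -0.0220; -0.0220 0.2503]

x_post = [-1.9438, -0.3821]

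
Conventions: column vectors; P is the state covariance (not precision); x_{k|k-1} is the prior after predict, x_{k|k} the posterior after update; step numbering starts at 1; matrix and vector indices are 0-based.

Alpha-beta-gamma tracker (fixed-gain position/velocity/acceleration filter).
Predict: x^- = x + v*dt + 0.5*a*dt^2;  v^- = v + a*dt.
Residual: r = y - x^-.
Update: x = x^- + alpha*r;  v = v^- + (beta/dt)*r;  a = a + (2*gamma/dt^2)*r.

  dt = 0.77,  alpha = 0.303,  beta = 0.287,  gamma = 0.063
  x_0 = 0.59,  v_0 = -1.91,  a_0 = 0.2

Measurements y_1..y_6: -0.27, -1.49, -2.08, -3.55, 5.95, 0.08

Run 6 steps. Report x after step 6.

x_post = 1.7149

step 1: x_pred=-0.8214  r=0.5514  x^+=-0.6543  v^+=-1.5505  a^+=0.3172
step 2: x_pred=-1.7542  r=0.2642  x^+=-1.6741  v^+=-1.2078  a^+=0.3733
step 3: x_pred=-2.4934  r=0.4134  x^+=-2.3682  v^+=-0.7662  a^+=0.4612
step 4: x_pred=-2.8214  r=-0.7286  x^+=-3.0422  v^+=-0.6827  a^+=0.3064
step 5: x_pred=-3.4770  r=9.4270  x^+=-0.6206  v^+=3.0669  a^+=2.3097
step 6: x_pred=2.4256  r=-2.3456  x^+=1.7149  v^+=3.9712  a^+=1.8113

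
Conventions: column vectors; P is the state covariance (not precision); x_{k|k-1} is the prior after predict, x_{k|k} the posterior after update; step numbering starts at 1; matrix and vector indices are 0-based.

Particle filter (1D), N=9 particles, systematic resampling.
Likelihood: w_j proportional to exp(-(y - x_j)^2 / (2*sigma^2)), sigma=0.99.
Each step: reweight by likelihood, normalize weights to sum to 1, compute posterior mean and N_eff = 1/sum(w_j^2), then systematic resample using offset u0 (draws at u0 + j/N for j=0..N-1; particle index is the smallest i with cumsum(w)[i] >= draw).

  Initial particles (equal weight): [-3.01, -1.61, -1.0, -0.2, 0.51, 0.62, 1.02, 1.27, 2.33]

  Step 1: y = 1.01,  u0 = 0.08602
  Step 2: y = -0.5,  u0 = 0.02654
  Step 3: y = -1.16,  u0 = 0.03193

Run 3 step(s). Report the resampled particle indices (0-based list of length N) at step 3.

resampled_idx = [0, 0, 1, 1, 2, 2, 3, 4, 6]

step 1: w=[0.0001, 0.0063, 0.0264, 0.0984, 0.1828, 0.1922, 0.2077, 0.2007, 0.0854]  mean=0.8217  Neff=5.8308  idx=[3, 4, 4, 5, 6, 6, 7, 7, 8]
step 2: w=[0.2576, 0.1603, 0.1603, 0.1422, 0.0830, 0.0830, 0.0545, 0.0545, 0.0045]  mean=0.5186  Neff=6.3406  idx=[0, 0, 0, 1, 2, 3, 3, 5, 6]
step 3: w=[0.2161, 0.2161, 0.2161, 0.0834, 0.0834, 0.0687, 0.0687, 0.0306, 0.0170]  mean=0.0934  Neff=6.0733  idx=[0, 0, 1, 1, 2, 2, 3, 4, 6]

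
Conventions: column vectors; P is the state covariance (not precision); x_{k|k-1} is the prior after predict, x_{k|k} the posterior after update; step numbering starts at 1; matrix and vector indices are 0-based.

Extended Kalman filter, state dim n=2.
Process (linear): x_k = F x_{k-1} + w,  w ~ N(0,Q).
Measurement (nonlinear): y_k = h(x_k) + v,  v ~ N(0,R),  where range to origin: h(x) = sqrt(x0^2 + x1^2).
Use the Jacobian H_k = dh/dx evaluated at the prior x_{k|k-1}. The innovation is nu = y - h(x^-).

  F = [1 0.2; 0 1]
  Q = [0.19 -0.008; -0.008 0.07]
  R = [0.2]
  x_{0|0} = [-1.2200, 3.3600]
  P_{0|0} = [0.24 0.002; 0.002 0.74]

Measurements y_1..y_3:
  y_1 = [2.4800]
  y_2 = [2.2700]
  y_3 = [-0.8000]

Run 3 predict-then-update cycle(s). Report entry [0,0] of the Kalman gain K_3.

K[0,0] = 0.4718

step 1: x^-=[-0.5480, 3.3600]  P^-=[0.4604 0.1420; 0.1420 0.8100]  H_jac=[-0.1610 0.9870]  S=[0.9558]  K=[0.0691; 0.8125]  nu=[-0.9244]  x^+=[-0.6119, 2.6090]  P^+=[0.4558 0.0883; 0.0883 0.1791]
step 2: x^-=[-0.0901, 2.6090]  P^-=[0.6883 0.1162; 0.1162 0.2491]  H_jac=[-0.0345 0.9994]  S=[0.4416]  K=[0.2091; 0.5546]  nu=[-0.3405]  x^+=[-0.1613, 2.4201]  P^+=[0.6690 0.0649; 0.0649 0.1132]
step 3: x^-=[0.3227, 2.4201]  P^-=[0.8895 0.0796; 0.0796 0.1832]  H_jac=[0.1322 0.9912]  S=[0.4164]  K=[0.4718; 0.4614]  nu=[-3.2415]  x^+=[-1.2067, 0.9244]  P^+=[0.7968 -0.0111; -0.0111 0.0946]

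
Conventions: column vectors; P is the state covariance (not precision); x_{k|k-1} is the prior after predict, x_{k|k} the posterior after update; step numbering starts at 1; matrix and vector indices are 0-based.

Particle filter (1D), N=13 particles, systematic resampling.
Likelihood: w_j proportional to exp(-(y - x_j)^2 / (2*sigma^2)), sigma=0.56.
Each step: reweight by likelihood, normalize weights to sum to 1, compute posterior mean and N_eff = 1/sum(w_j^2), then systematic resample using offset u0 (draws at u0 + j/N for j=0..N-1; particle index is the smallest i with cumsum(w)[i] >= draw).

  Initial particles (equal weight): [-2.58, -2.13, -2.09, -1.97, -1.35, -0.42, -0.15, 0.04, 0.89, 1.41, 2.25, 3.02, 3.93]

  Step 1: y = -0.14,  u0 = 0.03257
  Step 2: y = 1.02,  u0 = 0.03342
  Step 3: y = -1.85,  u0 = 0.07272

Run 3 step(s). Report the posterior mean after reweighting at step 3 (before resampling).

post_mean = -0.2449

step 1: w=[0.0000, 0.0006, 0.0007, 0.0015, 0.0308, 0.2807, 0.3180, 0.3021, 0.0586, 0.0069, 0.0000, 0.0000, 0.0000]  mean=-0.1390  Neff=3.6284  idx=[4, 5, 5, 5, 6, 6, 6, 6, 7, 7, 7, 7, 8]
step 2: w=[0.0001, 0.0153, 0.0153, 0.0153, 0.0470, 0.0470, 0.0470, 0.0470, 0.0901, 0.0901, 0.0901, 0.0901, 0.4057]  mean=0.3279  Neff=4.8407  idx=[3, 5, 7, 8, 9, 10, 10, 11, 12, 12, 12, 12, 12]
step 3: w=[0.5106, 0.1327, 0.1327, 0.0447, 0.0447, 0.0447, 0.0447, 0.0447, 0.0001, 0.0001, 0.0001, 0.0001, 0.0001]  mean=-0.2449  Neff=3.2692  idx=[0, 0, 0, 0, 0, 0, 1, 1, 2, 2, 4, 6, 7]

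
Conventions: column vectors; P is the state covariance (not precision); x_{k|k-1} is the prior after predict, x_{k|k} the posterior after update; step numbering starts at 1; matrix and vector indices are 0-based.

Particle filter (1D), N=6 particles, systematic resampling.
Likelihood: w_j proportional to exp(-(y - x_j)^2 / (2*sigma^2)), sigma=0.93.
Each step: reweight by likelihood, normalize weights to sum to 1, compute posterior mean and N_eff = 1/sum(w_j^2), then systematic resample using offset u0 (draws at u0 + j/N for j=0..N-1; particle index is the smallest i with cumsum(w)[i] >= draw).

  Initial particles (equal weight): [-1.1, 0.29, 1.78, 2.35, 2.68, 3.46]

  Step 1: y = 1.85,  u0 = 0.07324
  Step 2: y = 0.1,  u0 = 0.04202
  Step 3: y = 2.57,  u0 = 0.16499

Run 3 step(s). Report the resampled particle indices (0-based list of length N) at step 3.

step 1: w=[0.0022, 0.0814, 0.3314, 0.2876, 0.2232, 0.0743]  mean=2.1420  Neff=3.9294  idx=[1, 2, 2, 3, 4, 4]
step 2: w=[0.6677, 0.1334, 0.1334, 0.0365, 0.0145, 0.0145]  mean=0.8321  Neff=2.0699  idx=[0, 0, 0, 0, 1, 2]
step 3: w=[0.0311, 0.0311, 0.0311, 0.0311, 0.4378, 0.4378]  mean=1.5946  Neff=2.5827  idx=[4, 4, 4, 5, 5, 5]

resampled_idx = [4, 4, 4, 5, 5, 5]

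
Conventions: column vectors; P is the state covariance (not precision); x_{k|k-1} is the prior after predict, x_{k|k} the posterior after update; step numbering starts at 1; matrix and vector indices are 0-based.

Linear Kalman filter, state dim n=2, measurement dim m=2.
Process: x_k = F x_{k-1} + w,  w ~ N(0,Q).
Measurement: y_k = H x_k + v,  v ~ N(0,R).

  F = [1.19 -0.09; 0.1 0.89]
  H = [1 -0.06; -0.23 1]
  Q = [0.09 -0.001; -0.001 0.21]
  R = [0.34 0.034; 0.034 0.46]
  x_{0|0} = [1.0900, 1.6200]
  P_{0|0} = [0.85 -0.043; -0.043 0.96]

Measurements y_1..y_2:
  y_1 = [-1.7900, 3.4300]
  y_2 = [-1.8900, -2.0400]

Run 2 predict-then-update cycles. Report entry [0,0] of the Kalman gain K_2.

step 1: x^-=[1.1513, 1.5508]  P^-=[1.3107 -0.0219; -0.0219 0.9713]  S=[1.6568 -0.3479; -0.3479 1.5107]  K=[0.7849 -0.0333; 0.0918 0.6674]  nu=[-2.8483, 2.1440]  x^+=[-1.1556, 2.7203]  P^+=[0.2701 0.0735; 0.0735 0.3270]
step 2: x^-=[-1.6200, 2.3055]  P^-=[0.4595 0.0821; 0.0821 0.4848]  S=[0.7913 -0.0175; -0.0175 0.9313]  K=[0.5741 -0.0145; 0.0781 0.5017]  nu=[-0.1317, -4.7181]  x^+=[-1.6272, -0.0721]  P^+=[0.1982 0.0584; 0.0584 0.2469]

K[0,0] = 0.5741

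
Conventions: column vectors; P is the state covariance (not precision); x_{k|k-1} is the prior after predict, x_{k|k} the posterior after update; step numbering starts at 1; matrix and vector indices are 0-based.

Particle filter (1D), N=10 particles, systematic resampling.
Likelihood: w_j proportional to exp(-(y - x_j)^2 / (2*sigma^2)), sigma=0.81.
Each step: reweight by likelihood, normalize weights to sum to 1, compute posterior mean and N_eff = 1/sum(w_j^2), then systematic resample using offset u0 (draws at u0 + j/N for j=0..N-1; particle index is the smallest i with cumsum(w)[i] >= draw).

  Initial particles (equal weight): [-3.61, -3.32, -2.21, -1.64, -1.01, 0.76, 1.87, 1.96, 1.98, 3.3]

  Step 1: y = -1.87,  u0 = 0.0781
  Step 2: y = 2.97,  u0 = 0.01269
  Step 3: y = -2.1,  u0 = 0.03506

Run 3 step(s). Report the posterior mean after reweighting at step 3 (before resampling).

step 1: w=[0.0362, 0.0732, 0.3328, 0.3491, 0.2068, 0.0019, 0.0000, 0.0000, 0.0000, 0.0000]  mean=-1.8891  Neff=3.5452  idx=[1, 2, 2, 2, 3, 3, 3, 3, 4, 4]
step 2: w=[0.0000, 0.0001, 0.0001, 0.0001, 0.0078, 0.0078, 0.0078, 0.0078, 0.4842, 0.4842]  mean=-1.0301  Neff=2.1318  idx=[5, 8, 8, 8, 8, 8, 9, 9, 9, 9]
step 3: w=[0.1895, 0.0901, 0.0901, 0.0901, 0.0901, 0.0901, 0.0901, 0.0901, 0.0901, 0.0901]  mean=-1.1294  Neff=9.1822  idx=[0, 0, 1, 2, 3, 4, 5, 7, 8, 9]

post_mean = -1.1294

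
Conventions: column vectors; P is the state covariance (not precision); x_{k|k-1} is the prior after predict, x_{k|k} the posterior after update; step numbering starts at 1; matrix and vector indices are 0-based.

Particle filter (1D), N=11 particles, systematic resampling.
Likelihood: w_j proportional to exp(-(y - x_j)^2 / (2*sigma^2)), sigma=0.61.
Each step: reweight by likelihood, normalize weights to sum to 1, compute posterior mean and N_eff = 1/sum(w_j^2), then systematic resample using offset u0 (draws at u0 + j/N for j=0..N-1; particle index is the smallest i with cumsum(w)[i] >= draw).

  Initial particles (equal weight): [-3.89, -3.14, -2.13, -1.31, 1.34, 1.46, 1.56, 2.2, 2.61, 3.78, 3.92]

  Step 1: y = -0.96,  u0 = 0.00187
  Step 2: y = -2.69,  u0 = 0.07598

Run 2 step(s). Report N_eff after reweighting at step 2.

step 1: w=[0.0000, 0.0017, 0.1573, 0.8396, 0.0008, 0.0004, 0.0002, 0.0000, 0.0000, 0.0000, 0.0000]  mean=-1.4383  Neff=1.3704  idx=[2, 2, 3, 3, 3, 3, 3, 3, 3, 3, 3]
step 2: w=[0.3266, 0.3266, 0.0385, 0.0385, 0.0385, 0.0385, 0.0385, 0.0385, 0.0385, 0.0385, 0.0385]  mean=-1.8457  Neff=4.4102  idx=[0, 0, 0, 1, 1, 1, 1, 3, 5, 8, 10]

N_eff = 4.4102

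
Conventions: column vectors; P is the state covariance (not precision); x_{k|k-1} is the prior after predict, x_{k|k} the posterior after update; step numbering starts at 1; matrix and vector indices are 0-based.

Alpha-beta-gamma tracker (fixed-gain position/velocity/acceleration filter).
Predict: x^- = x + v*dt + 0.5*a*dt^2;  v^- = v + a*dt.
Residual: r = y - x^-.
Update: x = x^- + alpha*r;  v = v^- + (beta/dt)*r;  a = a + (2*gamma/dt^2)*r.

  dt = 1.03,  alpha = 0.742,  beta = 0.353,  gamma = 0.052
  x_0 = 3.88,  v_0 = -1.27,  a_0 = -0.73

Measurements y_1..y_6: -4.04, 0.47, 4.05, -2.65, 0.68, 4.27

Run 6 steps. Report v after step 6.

step 1: x_pred=2.1847  r=-6.2247  x^+=-2.4340  v^+=-4.1552  a^+=-1.3402
step 2: x_pred=-7.4248  r=7.8948  x^+=-1.5669  v^+=-2.8299  a^+=-0.5663
step 3: x_pred=-4.7821  r=8.8321  x^+=1.7713  v^+=-0.3863  a^+=0.2995
step 4: x_pred=1.5323  r=-4.1823  x^+=-1.5710  v^+=-1.5111  a^+=-0.1105
step 5: x_pred=-3.1860  r=3.8660  x^+=-0.3174  v^+=-0.3000  a^+=0.2685
step 6: x_pred=-0.4839  r=4.7539  x^+=3.0435  v^+=1.6059  a^+=0.7345

v_post = 1.6059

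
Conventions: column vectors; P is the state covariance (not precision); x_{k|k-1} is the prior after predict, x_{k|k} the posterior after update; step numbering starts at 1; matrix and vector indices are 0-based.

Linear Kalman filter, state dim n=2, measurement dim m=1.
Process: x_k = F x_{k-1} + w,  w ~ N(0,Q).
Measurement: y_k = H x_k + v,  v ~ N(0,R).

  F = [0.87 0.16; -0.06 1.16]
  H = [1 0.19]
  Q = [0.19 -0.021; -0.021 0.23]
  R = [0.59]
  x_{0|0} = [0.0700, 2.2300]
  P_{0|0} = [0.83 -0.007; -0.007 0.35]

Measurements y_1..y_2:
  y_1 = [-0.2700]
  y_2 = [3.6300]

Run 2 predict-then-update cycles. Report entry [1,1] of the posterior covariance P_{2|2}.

step 1: x^-=[0.4177, 2.5826]  P^-=[0.8252 -0.0064; -0.0064 0.7049]  S=[1.4383]  K=[0.5729; 0.0887]  nu=[-1.1784]  x^+=[-0.2574, 2.4781]  P^+=[0.3531 -0.0795; -0.0795 0.6936]
step 2: x^-=[0.1725, 2.8900]  P^-=[0.4529 0.0099; 0.0099 1.1756]  S=[1.0891]  K=[0.4176; 0.2142]  nu=[2.9084]  x^+=[1.3870, 3.5129]  P^+=[0.2630 -0.0875; -0.0875 1.1257]

P_post[1,1] = 1.1257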